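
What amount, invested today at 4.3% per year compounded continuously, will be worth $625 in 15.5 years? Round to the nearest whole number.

P = A·e^(−rt) = 625·e^(−0.6665).
e^(−0.6665) ≈ 0.513502696, so P ≈ 320.9392.

$321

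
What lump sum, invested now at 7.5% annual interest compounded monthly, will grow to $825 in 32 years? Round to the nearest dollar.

Growth factor = (1 + 0.00625)^384 ≈ 10.9411521.
P = 825/10.9411521 ≈ 75.4034.

$75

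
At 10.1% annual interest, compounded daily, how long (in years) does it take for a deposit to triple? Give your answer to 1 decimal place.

10.9 years

(1 + 0.000276712)^(365t) = 3.
365t = ln 3 / ln(1 + 0.000276712) ≈ 1.0986/0.000276674 ≈ 3970.7818.
t ≈ 10.8789.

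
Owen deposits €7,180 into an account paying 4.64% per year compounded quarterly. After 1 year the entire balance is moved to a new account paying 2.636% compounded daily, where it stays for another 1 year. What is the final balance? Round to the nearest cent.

After 1 years at 4.64%: 7,180 × 1.047213622 ≈ 7,518.9938.
Then 1 years at 2.636%: 7,518.9938 × 1.026709521 ≈ 7,719.8225.

€7,719.82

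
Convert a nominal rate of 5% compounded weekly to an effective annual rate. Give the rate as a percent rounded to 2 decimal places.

5.12%

EAR = (1 + 5%/52)^52 − 1 = (1 + 0.000961538)^52 − 1.
(1 + 0.000961538)^52 ≈ 1.051246, so EAR ≈ 5.12458%.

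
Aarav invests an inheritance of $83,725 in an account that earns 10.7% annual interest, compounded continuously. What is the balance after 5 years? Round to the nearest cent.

$142,956.10

A = P·e^(rt) = 83,725·e^(0.107·5) = 83,725·e^0.535.
e^0.535 ≈ 1.70744824225, so A ≈ 142,956.1041.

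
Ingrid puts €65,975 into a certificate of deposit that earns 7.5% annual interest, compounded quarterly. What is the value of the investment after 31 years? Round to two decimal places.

€660,335.27

Growth factor = (1 + 0.01875)^124 ≈ 10.008871113.
A ≈ 65,975 × 10.008871113 ≈ 660,335.2717.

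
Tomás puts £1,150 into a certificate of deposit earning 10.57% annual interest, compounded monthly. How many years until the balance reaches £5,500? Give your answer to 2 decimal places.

(1 + 0.00880833)^(12t) = 5,500/1,150 = 4.7826.
12t·ln(1 + 0.00880833) = ln(4.7826); 12t = 1.565/0.00876977 ≈ 178.4524.
t ≈ 14.8710 years.

14.87 years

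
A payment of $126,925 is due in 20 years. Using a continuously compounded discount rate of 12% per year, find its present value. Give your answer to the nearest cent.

P = A·e^(−rt) = 126,925·e^(−2.4).
e^(−2.4) ≈ 0.0907179532894, so P ≈ 11,514.3762.

$11,514.38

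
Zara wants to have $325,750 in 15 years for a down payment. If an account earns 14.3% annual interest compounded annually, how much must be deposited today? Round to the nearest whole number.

$43,872

Annual rate = 14.3% = 0.143; 15 periods.
P = 325,750/(1 + 0.143)^15 ≈ 325,750/7.42494867487 ≈ 43,872.3571.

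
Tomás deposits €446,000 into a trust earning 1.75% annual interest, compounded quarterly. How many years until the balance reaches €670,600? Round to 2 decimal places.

23.36 years

We need (1 + 0.004375)^(4t) = 1.5036, so 4t = ln 1.5036 / ln 1.004375 ≈ 93.4275.
t ≈ 93.4275/4 = 23.3569 years.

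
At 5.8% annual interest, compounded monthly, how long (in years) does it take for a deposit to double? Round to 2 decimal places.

(1 + 0.00483333)^(12t) = 2.
12t = ln 2 / ln(1 + 0.00483333) ≈ 0.69315/0.00482169 ≈ 143.7561.
t ≈ 11.9797.

11.98 years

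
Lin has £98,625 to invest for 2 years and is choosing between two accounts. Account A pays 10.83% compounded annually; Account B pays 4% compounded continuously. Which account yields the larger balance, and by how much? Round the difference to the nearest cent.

Account A, by £14,304.75

A: (1 + 0.1083)^2 ≈ 1.22832889, so 98,625 × 1.22832889 ≈ 121,143.9368.
B: e^(0.04·2) = e^0.08 ≈ 1.08328706767, so 98,625 × 1.08328706767 ≈ 106,839.1870.
Difference ≈ 14,304.7497 in favor of A.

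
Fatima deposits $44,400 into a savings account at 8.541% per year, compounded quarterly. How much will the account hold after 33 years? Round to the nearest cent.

$722,053.87

Growth factor = (1 + 0.0213525)^132 ≈ 16.2624744795.
A ≈ 44,400 × 16.2624744795 ≈ 722,053.8669.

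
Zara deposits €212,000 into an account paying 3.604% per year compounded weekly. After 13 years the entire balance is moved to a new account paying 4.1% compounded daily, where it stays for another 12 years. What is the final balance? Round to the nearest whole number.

Phase 1: 212,000·(1 + 0.03604/52)^676 ≈ 338,642.1650.
Phase 2: 338,642.1650·(1 + 0.041/365)^4380 ≈ 553,862.4433.

€553,862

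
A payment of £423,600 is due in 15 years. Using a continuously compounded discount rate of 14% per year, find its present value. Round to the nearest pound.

£51,873

P = A·e^(−rt) = 423,600·e^(−2.1).
e^(−2.1) ≈ 0.122456428253, so P ≈ 51,872.5430.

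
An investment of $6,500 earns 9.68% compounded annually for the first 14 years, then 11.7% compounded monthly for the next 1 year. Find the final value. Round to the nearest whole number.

Phase 1: 6,500·(1 + 0.0968)^14 ≈ 23,697.2277.
Phase 2: 23,697.2277·(1 + 0.00975)^12 ≈ 26,623.4225.

$26,623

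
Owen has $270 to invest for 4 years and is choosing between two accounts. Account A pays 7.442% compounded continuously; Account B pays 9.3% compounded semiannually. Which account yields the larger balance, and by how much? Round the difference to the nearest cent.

Account B, by $24.78

Account A growth factor: e^(0.07442·4) = e^0.29768 ≈ 1.34673077; balance ≈ 363.6173.
Account B growth factor: (1 + 0.0465)^8 ≈ 1.43851323; balance ≈ 388.3986.
Account B is larger by 24.7813.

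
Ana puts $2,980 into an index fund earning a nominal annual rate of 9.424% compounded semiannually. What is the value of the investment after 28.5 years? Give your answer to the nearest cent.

Growth factor = (1 + 0.04712)^57 ≈ 13.797421054.
A ≈ 2,980 × 13.797421054 ≈ 41,116.3147.

$41,116.31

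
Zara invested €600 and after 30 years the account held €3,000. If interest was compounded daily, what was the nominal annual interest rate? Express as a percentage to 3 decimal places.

5.365%

(1 + r/365)^10950 = 3,000/600 = 5.
1 + r/365 = 5^(1/10950) ≈ 1.000147, so r/365 ≈ 0.000146991.
r ≈ 365·0.000146991 = 5.36519%.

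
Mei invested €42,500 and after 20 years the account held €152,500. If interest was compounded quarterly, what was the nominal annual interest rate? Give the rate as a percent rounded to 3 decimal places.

6.440%

(1 + r/4)^80 = 152,500/42,500 = 3.58824.
1 + r/4 = 3.58824^(1/80) ≈ 1.016099, so r/4 ≈ 0.016099.
r ≈ 4·0.016099 = 6.43959%.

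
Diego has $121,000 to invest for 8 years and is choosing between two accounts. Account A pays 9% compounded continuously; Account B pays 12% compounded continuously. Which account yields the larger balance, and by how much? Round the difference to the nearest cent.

Account B, by $67,428.85

A: e^(0.09·8) = e^0.72 ≈ 2.05443321064, so 121,000 × 2.05443321064 ≈ 248,586.4185.
B: e^(0.12·8) = e^0.96 ≈ 2.61169647342, so 121,000 × 2.61169647342 ≈ 316,015.2733.
Difference ≈ 67,428.8548 in favor of B.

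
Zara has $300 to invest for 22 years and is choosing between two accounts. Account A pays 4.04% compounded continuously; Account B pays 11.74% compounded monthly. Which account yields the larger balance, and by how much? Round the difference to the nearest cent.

Account A growth factor: e^(0.0404·22) = e^0.8888 ≈ 2.43220925; balance ≈ 729.6628.
Account B growth factor: (1 + 0.1174/12)^264 ≈ 13.06906002; balance ≈ 3,920.7180.
Account B is larger by 3,191.0552.

Account B, by $3,191.06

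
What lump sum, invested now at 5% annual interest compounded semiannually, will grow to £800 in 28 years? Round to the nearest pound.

£201

Periodic rate = 5%/2 = 0.025; 56 periods.
P = 800/(1 + 0.025)^56 ≈ 800/3.98599236 ≈ 200.7028.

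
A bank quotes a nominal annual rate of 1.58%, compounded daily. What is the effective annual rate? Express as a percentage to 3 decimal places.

One year is 365 periods at 0.0000432877 each: (1 + 0.0000432877)^365 ≈ 1.015925.
EAR = 1.015925 − 1 ≈ 1.59251%.

1.593%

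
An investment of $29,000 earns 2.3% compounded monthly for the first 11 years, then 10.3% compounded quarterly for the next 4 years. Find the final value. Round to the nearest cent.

$56,083.32

Phase 1: 29,000·(1 + 0.023/12)^132 ≈ 37,339.5722.
Phase 2: 37,339.5722·(1 + 0.02575)^16 ≈ 56,083.3243.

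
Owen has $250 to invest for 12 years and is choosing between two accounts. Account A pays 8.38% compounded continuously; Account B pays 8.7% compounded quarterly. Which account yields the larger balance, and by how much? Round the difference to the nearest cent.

Account B, by $18.85

A: e^(0.0838·12) = e^1.0056 ≈ 2.73354691, so 250 × 2.73354691 ≈ 683.3867.
B: (1 + 0.02175)^48 ≈ 2.80894365, so 250 × 2.80894365 ≈ 702.2359.
Difference ≈ 18.8492 in favor of B.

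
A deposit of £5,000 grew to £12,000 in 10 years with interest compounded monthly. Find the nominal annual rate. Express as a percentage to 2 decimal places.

(1 + r/12)^120 = 12,000/5,000 = 2.4.
1 + r/12 = 2.4^(1/120) ≈ 1.007322, so r/12 ≈ 0.00732225.
r ≈ 12·0.00732225 = 8.78670%.

8.79%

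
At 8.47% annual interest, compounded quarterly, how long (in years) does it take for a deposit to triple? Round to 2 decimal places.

13.11 years

(1 + 0.021175)^(4t) = 3.
4t = ln 3 / ln(1 + 0.021175) ≈ 1.0986/0.0209539 ≈ 52.4299.
t ≈ 13.1075.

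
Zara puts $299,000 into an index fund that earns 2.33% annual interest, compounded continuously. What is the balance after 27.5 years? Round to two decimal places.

A = P·e^(rt) = 299,000·e^(0.0233·27.5) = 299,000·e^0.64075.
e^0.64075 ≈ 1.89790377348, so A ≈ 567,473.2283.

$567,473.23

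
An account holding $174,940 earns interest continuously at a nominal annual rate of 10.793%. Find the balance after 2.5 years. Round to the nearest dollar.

A = P·e^(rt) = 174,940·e^(0.10793·2.5) = 174,940·e^0.269825.
e^0.269825 ≈ 1.30973522701, so A ≈ 229,125.0806.

$229,125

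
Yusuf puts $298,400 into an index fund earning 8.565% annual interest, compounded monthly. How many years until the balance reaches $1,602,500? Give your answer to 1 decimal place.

We need (1 + 0.0071375)^(12t) = 5.3703, so 12t = ln 5.3703 / ln 1.007138 ≈ 236.3400.
t ≈ 236.3400/12 = 19.6950 years.

19.7 years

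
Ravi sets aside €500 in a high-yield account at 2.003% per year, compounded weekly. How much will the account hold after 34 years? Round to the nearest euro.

Growth factor = (1 + 0.02003/52)^1768 ≈ 1.97563304.
A ≈ 500 × 1.97563304 ≈ 987.8165.

€988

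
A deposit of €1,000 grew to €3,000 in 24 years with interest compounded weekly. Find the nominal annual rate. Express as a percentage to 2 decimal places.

4.58%

(1 + r/52)^1248 = 3,000/1,000 = 3.
1 + r/52 = 3^(1/1248) ≈ 1.000881, so r/52 ≈ 0.000880686.
r ≈ 52·0.000880686 = 4.57957%.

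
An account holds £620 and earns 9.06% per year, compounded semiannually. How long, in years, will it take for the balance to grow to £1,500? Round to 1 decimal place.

We need (1 + 0.0453)^(2t) = 2.4194, so 2t = ln 2.4194 / ln 1.0453 ≈ 19.9418.
t ≈ 19.9418/2 = 9.9709 years.

10.0 years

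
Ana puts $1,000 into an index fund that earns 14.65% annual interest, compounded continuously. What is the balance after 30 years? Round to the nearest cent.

$81,044.63

A = P·e^(rt) = 1,000·e^(0.1465·30) = 1,000·e^4.395.
e^4.395 ≈ 81.044630763, so A ≈ 81,044.6308.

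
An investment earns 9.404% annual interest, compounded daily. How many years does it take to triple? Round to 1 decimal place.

11.7 years

(1 + 0.000257644)^(365t) = 3.
365t = ln 3 / ln(1 + 0.000257644) ≈ 1.0986/0.000257611 ≈ 4264.6229.
t ≈ 11.6839.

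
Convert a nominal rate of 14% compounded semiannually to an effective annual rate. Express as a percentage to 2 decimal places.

14.49%

EAR = (1 + 14%/2)^2 − 1 = (1 + 0.07)^2 − 1.
(1 + 0.07)^2 ≈ 1.1449, so EAR ≈ 14.49000%.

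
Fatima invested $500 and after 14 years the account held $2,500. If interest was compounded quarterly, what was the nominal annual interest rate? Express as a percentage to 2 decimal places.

(1 + r/4)^56 = 2,500/500 = 5.
1 + r/4 = 5^(1/56) ≈ 1.029157, so r/4 ≈ 0.0291569.
r ≈ 4·0.0291569 = 11.66278%.

11.66%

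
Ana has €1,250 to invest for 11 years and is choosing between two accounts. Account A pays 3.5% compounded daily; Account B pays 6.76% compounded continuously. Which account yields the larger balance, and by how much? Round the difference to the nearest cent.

Account B, by €792.38

A: (1 + 0.035/365)^4015 ≈ 1.469587196, so 1,250 × 1.469587196 ≈ 1,836.9840.
B: e^(0.0676·11) = e^0.7436 ≈ 2.10349448, so 1,250 × 2.10349448 ≈ 2,629.3681.
Difference ≈ 792.3841 in favor of B.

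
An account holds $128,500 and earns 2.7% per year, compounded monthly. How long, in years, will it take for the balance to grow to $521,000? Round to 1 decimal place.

51.9 years

(1 + 0.00225)^(12t) = 521,000/128,500 = 4.0545.
12t·ln(1 + 0.00225) = ln(4.0545); 12t = 1.3998/0.00224747 ≈ 622.8424.
t ≈ 51.9035 years.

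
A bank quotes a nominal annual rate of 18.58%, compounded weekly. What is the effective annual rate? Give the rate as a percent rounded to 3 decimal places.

EAR = (1 + 18.58%/52)^52 − 1 = (1 + 0.00357308)^52 − 1.
(1 + 0.00357308)^52 ≈ 1.203783, so EAR ≈ 20.37827%.

20.378%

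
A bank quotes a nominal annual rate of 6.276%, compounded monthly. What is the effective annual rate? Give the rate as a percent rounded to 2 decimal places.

6.46%

EAR = (1 + 6.276%/12)^12 − 1 = (1 + 0.00523)^12 − 1.
(1 + 0.00523)^12 ≈ 1.064597, so EAR ≈ 6.45971%.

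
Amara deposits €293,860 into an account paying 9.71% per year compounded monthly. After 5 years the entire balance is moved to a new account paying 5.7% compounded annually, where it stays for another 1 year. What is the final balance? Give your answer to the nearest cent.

€503,752.18

Phase 1: 293,860·(1 + 0.0971/12)^60 ≈ 476,586.7406.
Phase 2: 476,586.7406·(1 + 0.057)^1 ≈ 503,752.1848.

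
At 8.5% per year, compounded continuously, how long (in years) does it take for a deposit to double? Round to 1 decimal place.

e^(0.085t) = 2, so 0.085t = ln 2 ≈ 0.69315.
t ≈ 0.69315/0.085 ≈ 8.1547.

8.2 years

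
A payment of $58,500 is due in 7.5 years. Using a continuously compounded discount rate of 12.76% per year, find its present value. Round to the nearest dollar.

P = A·e^(−rt) = 58,500·e^(−0.957).
e^(−0.957) ≈ 0.38404328938, so P ≈ 22,466.5324.

$22,467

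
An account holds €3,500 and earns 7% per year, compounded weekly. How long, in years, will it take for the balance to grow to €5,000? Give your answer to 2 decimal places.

5.10 years

We need (1 + 0.00134615)^(52t) = 1.4286, so 52t = ln 1.4286 / ln 1.001346 ≈ 265.1368.
t ≈ 265.1368/52 = 5.0988 years.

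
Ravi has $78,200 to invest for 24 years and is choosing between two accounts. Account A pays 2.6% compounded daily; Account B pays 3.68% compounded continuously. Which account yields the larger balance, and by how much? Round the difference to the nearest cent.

A: (1 + 0.026/365)^8760 ≈ 1.86633716809, so 78,200 × 1.86633716809 ≈ 145,947.5665.
B: e^(0.0368·24) = e^0.8832 ≈ 2.41862694246, so 78,200 × 2.41862694246 ≈ 189,136.6269.
Difference ≈ 43,189.0604 in favor of B.

Account B, by $43,189.06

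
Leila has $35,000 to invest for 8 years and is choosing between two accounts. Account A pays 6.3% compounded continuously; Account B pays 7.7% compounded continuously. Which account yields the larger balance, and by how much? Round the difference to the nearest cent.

A: e^(0.063·8) = e^0.504 ≈ 1.6553293632, so 35,000 × 1.6553293632 ≈ 57,936.5277.
B: e^(0.077·8) = e^0.616 ≈ 1.8515071813, so 35,000 × 1.8515071813 ≈ 64,802.7513.
Difference ≈ 6,866.2236 in favor of B.

Account B, by $6,866.22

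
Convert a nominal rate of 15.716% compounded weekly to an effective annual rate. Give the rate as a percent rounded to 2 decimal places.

16.99%

EAR = (1 + 15.716%/52)^52 − 1 = (1 + 0.00302231)^52 − 1.
(1 + 0.00302231)^52 ≈ 1.169906, so EAR ≈ 16.99055%.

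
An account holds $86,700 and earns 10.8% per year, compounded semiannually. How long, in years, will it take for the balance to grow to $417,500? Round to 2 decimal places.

(1 + 0.054)^(2t) = 417,500/86,700 = 4.8155.
2t·ln(1 + 0.054) = ln(4.8155); 2t = 1.5718/0.0525925 ≈ 29.8870.
t ≈ 14.9435 years.

14.94 years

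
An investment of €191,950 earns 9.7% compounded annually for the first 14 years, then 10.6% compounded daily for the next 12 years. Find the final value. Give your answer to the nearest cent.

After 14 years at 9.7%: 191,950 × 3.655045486398 ≈ 701,585.9811.
Then 12 years at 10.6%: 701,585.9811 × 3.567322571279 ≈ 2,502,783.5061.

€2,502,783.51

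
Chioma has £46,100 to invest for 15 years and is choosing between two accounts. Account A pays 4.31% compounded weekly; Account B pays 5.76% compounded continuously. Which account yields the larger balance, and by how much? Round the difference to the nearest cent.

A: (1 + 0.0431/52)^780 ≈ 1.9083370788, so 46,100 × 1.9083370788 ≈ 87,974.3393.
B: e^(0.0576·15) = e^0.864 ≈ 2.372632267, so 46,100 × 2.372632267 ≈ 109,378.3475.
Difference ≈ 21,404.0082 in favor of B.

Account B, by £21,404.01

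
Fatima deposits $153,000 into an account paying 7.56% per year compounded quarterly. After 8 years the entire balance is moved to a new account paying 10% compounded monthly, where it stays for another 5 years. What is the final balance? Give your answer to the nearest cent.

$458,298.97

After 8 years at 7.56%: 153,000 × 1.82058093997 ≈ 278,548.8838.
Then 5 years at 10%: 278,548.8838 × 1.64530893478 ≈ 458,298.9673.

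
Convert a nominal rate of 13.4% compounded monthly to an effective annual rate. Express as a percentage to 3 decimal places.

14.254%

One year is 12 periods at 0.0111667 each: (1 + 0.0111667)^12 ≈ 1.142544.
EAR = 1.142544 − 1 ≈ 14.25440%.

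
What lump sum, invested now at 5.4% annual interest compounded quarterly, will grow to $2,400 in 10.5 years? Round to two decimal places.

Growth factor = (1 + 0.0135)^42 ≈ 1.756295656.
P = 2,400/1.756295656 ≈ 1,366.5125.

$1,366.51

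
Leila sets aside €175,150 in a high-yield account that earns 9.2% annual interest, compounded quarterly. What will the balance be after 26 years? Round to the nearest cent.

€1,864,129.36

Growth factor = (1 + 0.023)^104 ≈ 10.6430451878.
A ≈ 175,150 × 10.6430451878 ≈ 1,864,129.3646.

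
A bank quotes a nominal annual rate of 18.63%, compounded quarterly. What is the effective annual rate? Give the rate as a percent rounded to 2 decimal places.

EAR = (1 + 18.63%/4)^4 − 1 = (1 + 0.046575)^4 − 1.
(1 + 0.046575)^4 ≈ 1.199724, so EAR ≈ 19.97242%.

19.97%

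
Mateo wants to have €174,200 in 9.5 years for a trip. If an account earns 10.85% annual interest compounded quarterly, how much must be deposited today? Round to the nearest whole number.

Periodic rate = 10.85%/4 = 0.027125; 38 periods.
P = 174,200/(1 + 0.027125)^38 ≈ 174,200/2.76493801287 ≈ 63,003.2208.

€63,003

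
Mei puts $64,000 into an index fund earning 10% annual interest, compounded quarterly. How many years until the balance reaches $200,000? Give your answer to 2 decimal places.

11.54 years

(1 + 0.025)^(4t) = 200,000/64,000 = 3.125.
4t·ln(1 + 0.025) = ln(3.125); 4t = 1.1394/0.0246926 ≈ 46.1447.
t ≈ 11.5362 years.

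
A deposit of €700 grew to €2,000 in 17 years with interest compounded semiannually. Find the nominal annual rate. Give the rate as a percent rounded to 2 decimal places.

(1 + r/2)^34 = 2,000/700 = 2.85714.
1 + r/2 = 2.85714^(1/34) ≈ 1.031359, so r/2 ≈ 0.0313588.
r ≈ 2·0.0313588 = 6.27175%.

6.27%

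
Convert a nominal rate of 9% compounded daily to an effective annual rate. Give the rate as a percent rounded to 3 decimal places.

9.416%

EAR = (1 + 9%/365)^365 − 1 = (1 + 0.000246575)^365 − 1.
(1 + 0.000246575)^365 ≈ 1.094162, so EAR ≈ 9.41621%.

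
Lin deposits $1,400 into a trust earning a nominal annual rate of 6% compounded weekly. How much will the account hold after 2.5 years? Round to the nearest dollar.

$1,626

Periodic rate = 6%/52 = 0.00115385; periods = 52·2.5 = 130.
A = 1,400·(1 + 0.06/52)^130 ≈ 1,400·1.161733781 ≈ 1,626.4273.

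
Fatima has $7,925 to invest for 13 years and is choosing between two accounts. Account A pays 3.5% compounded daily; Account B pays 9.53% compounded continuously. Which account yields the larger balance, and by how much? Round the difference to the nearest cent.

Account B, by $14,864.73

A: (1 + 0.035/365)^4745 ≈ 1.5761390013, so 7,925 × 1.5761390013 ≈ 12,490.9016.
B: e^(0.0953·13) = e^1.2389 ≈ 3.4518143798, so 7,925 × 3.4518143798 ≈ 27,355.6290.
Difference ≈ 14,864.7274 in favor of B.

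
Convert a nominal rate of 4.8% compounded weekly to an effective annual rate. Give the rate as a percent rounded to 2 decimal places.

4.91%

EAR = (1 + 4.8%/52)^52 − 1 = (1 + 0.000923077)^52 − 1.
(1 + 0.000923077)^52 ≈ 1.049147, so EAR ≈ 4.91474%.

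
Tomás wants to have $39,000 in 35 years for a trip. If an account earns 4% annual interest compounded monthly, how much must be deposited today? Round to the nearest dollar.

$9,640

Growth factor = (1 + 0.04/12)^420 ≈ 4.0457697899.
P = 39,000/4.0457697899 ≈ 9,639.6983.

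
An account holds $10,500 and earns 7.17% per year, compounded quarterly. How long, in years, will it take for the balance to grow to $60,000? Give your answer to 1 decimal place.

We need (1 + 0.017925)^(4t) = 5.7143, so 4t = ln 5.7143 / ln 1.017925 ≈ 98.1057.
t ≈ 98.1057/4 = 24.5264 years.

24.5 years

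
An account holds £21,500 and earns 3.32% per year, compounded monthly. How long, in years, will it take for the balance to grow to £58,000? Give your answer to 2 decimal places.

We need (1 + 0.00276667)^(12t) = 2.6977, so 12t = ln 2.6977 / ln 1.002767 ≈ 359.1912.
t ≈ 359.1912/12 = 29.9326 years.

29.93 years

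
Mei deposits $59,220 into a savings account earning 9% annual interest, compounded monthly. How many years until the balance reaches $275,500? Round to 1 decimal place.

17.1 years

We need (1 + 0.0075)^(12t) = 4.6521, so 12t = ln 4.6521 / ln 1.0075 ≈ 205.7448.
t ≈ 205.7448/12 = 17.1454 years.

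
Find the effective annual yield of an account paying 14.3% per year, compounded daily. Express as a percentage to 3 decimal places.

15.370%

EAR = (1 + 14.3%/365)^365 − 1 = (1 + 0.000391781)^365 − 1.
(1 + 0.000391781)^365 ≈ 1.153697, so EAR ≈ 15.36975%.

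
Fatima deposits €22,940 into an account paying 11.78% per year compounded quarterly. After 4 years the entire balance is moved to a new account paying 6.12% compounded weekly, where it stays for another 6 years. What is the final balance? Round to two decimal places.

€52,681.33

After 4 years at 11.78%: 22,940 × 1.5910510963 ≈ 36,498.7121.
Then 6 years at 6.12%: 36,498.7121 × 1.4433749495 ≈ 52,681.3268.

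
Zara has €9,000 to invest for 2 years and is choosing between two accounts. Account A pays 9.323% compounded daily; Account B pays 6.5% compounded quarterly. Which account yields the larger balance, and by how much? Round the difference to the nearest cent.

A: (1 + 0.09323/365)^730 ≈ 1.2049477329, so 9,000 × 1.2049477329 ≈ 10,844.5296.
B: (1 + 0.01625)^8 ≈ 1.1376389919, so 9,000 × 1.1376389919 ≈ 10,238.7509.
Difference ≈ 605.7787 in favor of A.

Account A, by €605.78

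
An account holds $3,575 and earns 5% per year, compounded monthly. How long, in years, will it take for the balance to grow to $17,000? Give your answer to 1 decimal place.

We need (1 + 0.00416667)^(12t) = 4.7552, so 12t = ln 4.7552 / ln 1.004167 ≈ 374.9986.
t ≈ 374.9986/12 = 31.2499 years.

31.2 years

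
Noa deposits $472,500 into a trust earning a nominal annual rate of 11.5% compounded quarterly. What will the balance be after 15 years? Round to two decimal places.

Periodic rate = 11.5%/4 = 0.02875; periods = 4·15 = 60.
A = 472,500·(1 + 0.02875)^60 ≈ 472,500·5.477607294655 ≈ 2,588,169.4467.

$2,588,169.45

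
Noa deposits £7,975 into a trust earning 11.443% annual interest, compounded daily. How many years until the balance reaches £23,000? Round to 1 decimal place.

9.3 years

(1 + 0.000313507)^(365t) = 23,000/7,975 = 2.884.
365t·ln(1 + 0.000313507) = ln(2.884); 365t = 1.0592/0.000313458 ≈ 3379.0285.
t ≈ 9.2576 years.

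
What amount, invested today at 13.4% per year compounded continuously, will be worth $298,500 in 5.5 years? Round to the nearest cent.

$142,846.40

P = A·e^(−rt) = 298,500·e^(−0.737).
e^(−0.737) ≈ 0.478547406429, so P ≈ 142,846.4008.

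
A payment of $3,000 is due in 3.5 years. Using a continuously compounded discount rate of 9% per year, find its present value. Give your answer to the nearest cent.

$2,189.37

P = A·e^(−rt) = 3,000·e^(−0.315).
e^(−0.315) ≈ 0.7297888743, so P ≈ 2,189.3666.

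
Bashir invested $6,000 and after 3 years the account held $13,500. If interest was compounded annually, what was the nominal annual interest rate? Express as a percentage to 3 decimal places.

31.037%

The 3-period growth factor is 13,500/6,000 = 2.25.
r = 2.25^(1/3) − 1 ≈ 0.310371, i.e. 31.03707%.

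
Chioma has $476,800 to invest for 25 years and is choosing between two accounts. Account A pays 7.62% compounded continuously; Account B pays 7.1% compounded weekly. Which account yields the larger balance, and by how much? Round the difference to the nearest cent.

Account A, by $393,963.39

A: e^(0.0762·25) = e^1.905 ≈ 6.719407627635, so 476,800 × 6.719407627635 ≈ 3,203,813.5569.
B: (1 + 0.071/52)^1300 ≈ 5.89314212437, so 476,800 × 5.89314212437 ≈ 2,809,850.1649.
Difference ≈ 393,963.3920 in favor of A.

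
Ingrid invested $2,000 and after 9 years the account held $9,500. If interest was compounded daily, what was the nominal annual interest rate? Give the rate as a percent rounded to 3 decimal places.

(1 + r/365)^3285 = 9,500/2,000 = 4.75.
1 + r/365 = 4.75^(1/3285) ≈ 1.000474, so r/365 ≈ 0.000474434.
r ≈ 365·0.000474434 = 17.31682%.

17.317%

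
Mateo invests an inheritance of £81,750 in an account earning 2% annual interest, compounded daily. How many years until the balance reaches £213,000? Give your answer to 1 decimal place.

(1 + 0.0000547945)^(365t) = 213,000/81,750 = 2.6055.
365t·ln(1 + 0.0000547945) = ln(2.6055); 365t = 0.95763/5.4793e-05 ≈ 17477.1598.
t ≈ 47.8826 years.

47.9 years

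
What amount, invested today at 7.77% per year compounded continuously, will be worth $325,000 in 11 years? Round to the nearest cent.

$138,258.51

P = A·e^(−rt) = 325,000·e^(−0.8547).
e^(−0.8547) ≈ 0.425410795179, so P ≈ 138,258.5084.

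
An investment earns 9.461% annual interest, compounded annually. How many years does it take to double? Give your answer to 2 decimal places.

7.67 years

(1 + 0.09461)^t = 2.
t = ln 2 / ln(1 + 0.09461) ≈ 0.69315/0.0903981 ≈ 7.6677.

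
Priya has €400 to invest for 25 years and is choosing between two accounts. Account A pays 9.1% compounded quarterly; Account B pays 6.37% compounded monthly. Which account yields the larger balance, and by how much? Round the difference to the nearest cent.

Account A, by €1,835.08

A: (1 + 0.02275)^100 ≈ 9.483066958, so 400 × 9.483066958 ≈ 3,793.2268.
B: (1 + 0.0637/12)^300 ≈ 4.895361569, so 400 × 4.895361569 ≈ 1,958.1446.
Difference ≈ 1,835.0822 in favor of A.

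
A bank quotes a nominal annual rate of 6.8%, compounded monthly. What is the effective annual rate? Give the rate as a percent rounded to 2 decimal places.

EAR = (1 + 6.8%/12)^12 − 1 = (1 + 0.00566667)^12 − 1.
(1 + 0.00566667)^12 ≈ 1.07016, so EAR ≈ 7.01599%.

7.02%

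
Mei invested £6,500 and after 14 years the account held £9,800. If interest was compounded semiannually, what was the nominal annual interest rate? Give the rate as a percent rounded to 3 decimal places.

2.954%

The 28-period growth factor is 9,800/6,500 = 1.50769.
r/2 = 1.50769^(1/28) − 1 ≈ 0.0147716, so r ≈ 2·0.0147716 = 2.95432%.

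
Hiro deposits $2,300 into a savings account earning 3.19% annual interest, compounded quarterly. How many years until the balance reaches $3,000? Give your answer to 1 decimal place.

We need (1 + 0.007975)^(4t) = 1.3043, so 4t = ln 1.3043 / ln 1.007975 ≈ 33.4497.
t ≈ 33.4497/4 = 8.3624 years.

8.4 years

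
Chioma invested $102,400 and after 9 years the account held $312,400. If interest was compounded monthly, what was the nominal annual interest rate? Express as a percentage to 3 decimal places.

(1 + r/12)^108 = 312,400/102,400 = 3.05078.
1 + r/12 = 3.05078^(1/108) ≈ 1.010381, so r/12 ≈ 0.0103813.
r ≈ 12·0.0103813 = 12.45753%.

12.458%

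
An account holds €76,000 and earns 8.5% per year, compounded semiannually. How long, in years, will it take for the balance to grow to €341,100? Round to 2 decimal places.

18.04 years

(1 + 0.0425)^(2t) = 341,100/76,000 = 4.4882.
2t·ln(1 + 0.0425) = ln(4.4882); 2t = 1.5014/0.0416217 ≈ 36.0736.
t ≈ 18.0368 years.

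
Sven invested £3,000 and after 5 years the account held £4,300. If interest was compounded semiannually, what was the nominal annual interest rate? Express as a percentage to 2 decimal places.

7.33%

(1 + r/2)^10 = 4,300/3,000 = 1.43333.
1 + r/2 = 1.43333^(1/10) ≈ 1.036656, so r/2 ≈ 0.0366561.
r ≈ 2·0.0366561 = 7.33123%.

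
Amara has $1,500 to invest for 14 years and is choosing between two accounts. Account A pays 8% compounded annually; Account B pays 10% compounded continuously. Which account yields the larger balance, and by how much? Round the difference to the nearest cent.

Account A growth factor: (1 + 0.08)^14 ≈ 2.937193624; balance ≈ 4,405.7904.
Account B growth factor: e^(0.1·14) = e^1.4 ≈ 4.055199967; balance ≈ 6,082.8000.
Account B is larger by 1,677.0095.

Account B, by $1,677.01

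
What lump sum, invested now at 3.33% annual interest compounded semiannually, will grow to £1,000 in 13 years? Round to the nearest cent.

£650.94

Growth factor = (1 + 0.01665)^26 ≈ 1.53623654.
P = 1,000/1.53623654 ≈ 650.9414.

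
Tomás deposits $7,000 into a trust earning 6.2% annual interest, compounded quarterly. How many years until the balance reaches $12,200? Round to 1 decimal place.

We need (1 + 0.0155)^(4t) = 1.7429, so 4t = ln 1.7429 / ln 1.0155 ≈ 36.1174.
t ≈ 36.1174/4 = 9.0294 years.

9.0 years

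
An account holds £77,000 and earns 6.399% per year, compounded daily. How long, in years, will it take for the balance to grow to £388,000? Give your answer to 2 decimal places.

25.27 years

We need (1 + 0.000175315)^(365t) = 5.039, so 365t = ln 5.039 / ln 1.000175 ≈ 9225.3432.
t ≈ 9225.3432/365 = 25.2749 years.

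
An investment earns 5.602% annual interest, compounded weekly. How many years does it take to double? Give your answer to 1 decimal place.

(1 + 0.00107731)^(52t) = 2.
52t = ln 2 / ln(1 + 0.00107731) ≈ 0.69315/0.00107673 ≈ 643.7534.
t ≈ 12.3799.

12.4 years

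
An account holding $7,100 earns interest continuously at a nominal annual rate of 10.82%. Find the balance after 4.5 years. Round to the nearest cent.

$11,553.57

A = P·e^(rt) = 7,100·e^(0.1082·4.5) = 7,100·e^0.4869.
e^0.4869 ≈ 1.6272638749, so A ≈ 11,553.5735.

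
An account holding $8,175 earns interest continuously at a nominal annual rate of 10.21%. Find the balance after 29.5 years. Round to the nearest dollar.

$166,173

A = P·e^(rt) = 8,175·e^(0.1021·29.5) = 8,175·e^3.01195.
e^3.01195 ≈ 20.3269989516, so A ≈ 166,173.2164.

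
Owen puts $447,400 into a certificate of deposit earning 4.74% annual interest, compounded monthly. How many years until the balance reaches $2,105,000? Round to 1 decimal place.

32.7 years

(1 + 0.00395)^(12t) = 2,105,000/447,400 = 4.705.
12t·ln(1 + 0.00395) = ln(4.705); 12t = 1.5486/0.00394222 ≈ 392.8289.
t ≈ 32.7357 years.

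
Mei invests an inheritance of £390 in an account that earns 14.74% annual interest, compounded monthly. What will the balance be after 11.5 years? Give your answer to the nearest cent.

Periodic rate = 14.74%/12 = 0.0122833; periods = 12·11.5 = 138.
A = 390·(1 + 0.1474/12)^138 ≈ 390·5.39123095 ≈ 2,102.5801.

£2,102.58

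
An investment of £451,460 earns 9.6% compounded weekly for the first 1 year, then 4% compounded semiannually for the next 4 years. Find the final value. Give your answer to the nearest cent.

£582,203.06

After 1 years at 9.6%: 451,460 × 1.10066164401 ≈ 496,904.7058.
Then 4 years at 4%: 496,904.7058 × 1.171659381 ≈ 582,203.0600.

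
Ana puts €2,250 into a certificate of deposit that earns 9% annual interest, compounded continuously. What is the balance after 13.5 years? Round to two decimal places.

A = P·e^(rt) = 2,250·e^(0.09·13.5) = 2,250·e^1.215.
e^1.215 ≈ 3.370294064, so A ≈ 7,583.1616.

€7,583.16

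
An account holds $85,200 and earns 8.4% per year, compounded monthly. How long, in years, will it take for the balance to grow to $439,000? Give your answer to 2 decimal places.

(1 + 0.007)^(12t) = 439,000/85,200 = 5.1526.
12t·ln(1 + 0.007) = ln(5.1526); 12t = 1.6395/0.00697561 ≈ 235.0328.
t ≈ 19.5861 years.

19.59 years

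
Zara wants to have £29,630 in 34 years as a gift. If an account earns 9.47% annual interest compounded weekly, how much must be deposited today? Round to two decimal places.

Periodic rate = 9.47%/52 = 0.00182115; 1768 periods.
P = 29,630/(1 + 0.0947/52)^1768 ≈ 29,630/24.949946531 ≈ 1,187.5777.

£1,187.58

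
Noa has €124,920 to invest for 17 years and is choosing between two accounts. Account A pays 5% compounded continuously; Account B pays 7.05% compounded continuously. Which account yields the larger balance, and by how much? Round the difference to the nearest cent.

Account B, by €121,858.66

A: e^(0.05·17) = e^0.85 ≈ 2.33964685193, so 124,920 × 2.33964685193 ≈ 292,268.6847.
B: e^(0.0705·17) = e^1.1985 ≈ 3.31514048062, so 124,920 × 3.31514048062 ≈ 414,127.3488.
Difference ≈ 121,858.6641 in favor of B.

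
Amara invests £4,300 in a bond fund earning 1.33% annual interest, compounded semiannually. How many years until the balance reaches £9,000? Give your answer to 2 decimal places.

We need (1 + 0.00665)^(2t) = 2.093, so 2t = ln 2.093 / ln 1.00665 ≈ 111.4380.
t ≈ 111.4380/2 = 55.7190 years.

55.72 years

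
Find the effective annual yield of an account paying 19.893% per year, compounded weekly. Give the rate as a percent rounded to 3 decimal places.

21.963%

EAR = (1 + 19.893%/52)^52 − 1 = (1 + 0.00382558)^52 − 1.
(1 + 0.00382558)^52 ≈ 1.219634, so EAR ≈ 21.96336%.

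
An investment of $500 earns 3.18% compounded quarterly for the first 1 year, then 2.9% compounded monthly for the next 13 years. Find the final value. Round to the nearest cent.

After 1 years at 3.18%: 500 × 1.03218123 ≈ 516.0906.
Then 13 years at 2.9%: 516.0906 × 1.45724139 ≈ 752.0686.

$752.07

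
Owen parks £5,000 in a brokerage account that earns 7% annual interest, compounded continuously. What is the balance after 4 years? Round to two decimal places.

£6,615.65

A = P·e^(rt) = 5,000·e^(0.07·4) = 5,000·e^0.28.
e^0.28 ≈ 1.323129812, so A ≈ 6,615.6491.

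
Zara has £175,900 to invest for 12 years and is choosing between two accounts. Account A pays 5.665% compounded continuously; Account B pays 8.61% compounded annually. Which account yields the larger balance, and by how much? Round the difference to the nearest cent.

Account A growth factor: e^(0.05665·12) = e^0.6798 ≈ 1.97348299616; balance ≈ 347,135.6590.
Account B growth factor: (1 + 0.0861)^12 ≈ 2.69424921099; balance ≈ 473,918.4362.
Account B is larger by 126,782.7772.

Account B, by £126,782.78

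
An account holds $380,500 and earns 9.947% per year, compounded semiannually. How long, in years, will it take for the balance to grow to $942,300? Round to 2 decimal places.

We need (1 + 0.049735)^(2t) = 2.4765, so 2t = ln 2.4765 / ln 1.049735 ≈ 18.6831.
t ≈ 18.6831/2 = 9.3416 years.

9.34 years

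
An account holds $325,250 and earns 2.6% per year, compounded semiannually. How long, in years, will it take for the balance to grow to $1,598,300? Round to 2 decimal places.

61.63 years

We need (1 + 0.013)^(2t) = 4.9141, so 2t = ln 4.9141 / ln 1.013 ≈ 123.2637.
t ≈ 123.2637/2 = 61.6319 years.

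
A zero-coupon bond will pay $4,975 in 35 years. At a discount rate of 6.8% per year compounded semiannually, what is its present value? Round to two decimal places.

Periodic rate = 6.8%/2 = 0.034; 70 periods.
P = 4,975/(1 + 0.034)^70 ≈ 4,975/10.38574638 ≈ 479.0219.

$479.02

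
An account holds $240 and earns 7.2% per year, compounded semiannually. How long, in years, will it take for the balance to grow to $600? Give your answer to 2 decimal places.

(1 + 0.036)^(2t) = 600/240 = 2.5.
2t·ln(1 + 0.036) = ln(2.5); 2t = 0.91629/0.0353671 ≈ 25.9080.
t ≈ 12.9540 years.

12.95 years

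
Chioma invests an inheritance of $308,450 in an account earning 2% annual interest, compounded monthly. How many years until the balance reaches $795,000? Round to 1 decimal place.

47.4 years

(1 + 0.00166667)^(12t) = 795,000/308,450 = 2.5774.
12t·ln(1 + 0.00166667) = ln(2.5774); 12t = 0.94678/0.00166528 ≈ 568.5427.
t ≈ 47.3786 years.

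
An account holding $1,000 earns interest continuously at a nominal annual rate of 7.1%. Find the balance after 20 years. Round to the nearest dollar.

$4,137

A = P·e^(rt) = 1,000·e^(0.071·20) = 1,000·e^1.42.
e^1.42 ≈ 4.13712044, so A ≈ 4,137.1204.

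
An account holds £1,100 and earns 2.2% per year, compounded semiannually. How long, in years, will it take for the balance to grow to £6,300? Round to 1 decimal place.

79.8 years

We need (1 + 0.011)^(2t) = 5.7273, so 2t = ln 5.7273 / ln 1.011 ≈ 159.5292.
t ≈ 159.5292/2 = 79.7646 years.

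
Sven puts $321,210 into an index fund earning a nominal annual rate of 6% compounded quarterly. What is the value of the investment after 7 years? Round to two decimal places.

$487,346.94

Periodic rate = 6%/4 = 0.015; periods = 4·7 = 28.
A = 321,210·(1 + 0.015)^28 ≈ 321,210·1.5172221801 ≈ 487,346.9365.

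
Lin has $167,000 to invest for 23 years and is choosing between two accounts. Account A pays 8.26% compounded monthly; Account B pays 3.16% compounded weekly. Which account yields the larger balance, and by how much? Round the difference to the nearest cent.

Account A growth factor: (1 + 0.0826/12)^276 ≈ 6.641191379173; balance ≈ 1,109,078.9603.
Account B growth factor: (1 + 0.0316/52)^1196 ≈ 2.06799441102; balance ≈ 345,355.0666.
Account A is larger by 763,723.8937.

Account A, by $763,723.89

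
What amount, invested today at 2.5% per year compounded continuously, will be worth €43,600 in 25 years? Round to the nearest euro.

€23,337

P = A·e^(−rt) = 43,600·e^(−0.625).
e^(−0.625) ≈ 0.53526142852, so P ≈ 23,337.3983.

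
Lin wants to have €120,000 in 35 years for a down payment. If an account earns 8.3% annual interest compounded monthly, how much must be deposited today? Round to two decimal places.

Periodic rate = 8.3%/12 = 0.00691667; 420 periods.
P = 120,000/(1 + 0.083/12)^420 ≈ 120,000/18.0834947144 ≈ 6,635.8855.

€6,635.89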